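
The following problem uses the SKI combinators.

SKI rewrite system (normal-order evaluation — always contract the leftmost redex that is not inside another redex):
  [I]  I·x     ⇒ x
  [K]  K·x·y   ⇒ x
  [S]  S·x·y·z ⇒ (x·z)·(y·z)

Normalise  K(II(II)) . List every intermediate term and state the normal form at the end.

Answer: normal form = KI  (in 3 steps)

Derivation:
  start: K(II(II))
  step 1: K(I(II))
  step 2: K(II)
  step 3: KI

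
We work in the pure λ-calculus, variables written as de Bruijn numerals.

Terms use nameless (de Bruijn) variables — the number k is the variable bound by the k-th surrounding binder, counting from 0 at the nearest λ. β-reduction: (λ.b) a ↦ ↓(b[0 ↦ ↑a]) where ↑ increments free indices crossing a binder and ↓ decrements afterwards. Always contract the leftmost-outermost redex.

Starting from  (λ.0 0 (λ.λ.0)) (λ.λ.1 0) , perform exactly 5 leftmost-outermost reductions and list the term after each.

  start: (λ.0 0 (λ.λ.0)) (λ.λ.1 0)
  [1] (λ.λ.1 0) (λ.λ.1 0) (λ.λ.0)
  [2] (λ.(λ.λ.1 0) 0) (λ.λ.0)
  [3] (λ.λ.1 0) (λ.λ.0)
  [4] λ.(λ.λ.0) 0
  [5] λ.λ.0

Answer: after 5 steps: λ.λ.0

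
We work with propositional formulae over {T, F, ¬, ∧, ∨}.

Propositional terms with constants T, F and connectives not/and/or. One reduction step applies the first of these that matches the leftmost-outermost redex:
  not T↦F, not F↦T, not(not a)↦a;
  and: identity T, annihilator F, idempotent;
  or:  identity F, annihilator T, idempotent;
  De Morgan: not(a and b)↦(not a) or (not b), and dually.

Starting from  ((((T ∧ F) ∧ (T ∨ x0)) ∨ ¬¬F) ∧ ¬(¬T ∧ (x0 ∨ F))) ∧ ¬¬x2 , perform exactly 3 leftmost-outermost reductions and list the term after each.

  start: ((((T ∧ F) ∧ (T ∨ x0)) ∨ ¬¬F) ∧ ¬(¬T ∧ (x0 ∨ F))) ∧ ¬¬x2
  [1] (((F ∧ (T ∨ x0)) ∨ ¬¬F) ∧ ¬(¬T ∧ (x0 ∨ F))) ∧ ¬¬x2
  [2] ((F ∨ ¬¬F) ∧ ¬(¬T ∧ (x0 ∨ F))) ∧ ¬¬x2
  [3] (¬¬F ∧ ¬(¬T ∧ (x0 ∨ F))) ∧ ¬¬x2

Answer: after 3 steps: (¬¬F ∧ ¬(¬T ∧ (x0 ∨ F))) ∧ ¬¬x2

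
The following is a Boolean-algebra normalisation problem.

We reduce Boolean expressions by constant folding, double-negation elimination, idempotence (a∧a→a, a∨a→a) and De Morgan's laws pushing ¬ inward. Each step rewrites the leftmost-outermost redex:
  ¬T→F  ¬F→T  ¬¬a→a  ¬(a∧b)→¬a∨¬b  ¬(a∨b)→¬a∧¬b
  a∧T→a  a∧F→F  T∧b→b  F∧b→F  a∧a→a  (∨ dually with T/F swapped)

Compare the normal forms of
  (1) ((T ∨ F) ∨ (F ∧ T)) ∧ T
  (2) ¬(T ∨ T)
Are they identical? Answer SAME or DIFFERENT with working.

Term A:
  start: ((T ∨ F) ∨ (F ∧ T)) ∧ T
  [1] (T ∨ F) ∨ (F ∧ T)
  [2] T ∨ (F ∧ T)
  [3] T

Term B:
  start: ¬(T ∨ T)
  [1] ¬T ∧ ¬T
  [2] ¬T
  [3] F

Answer: DIFFERENT — A ⇓ T, B ⇓ F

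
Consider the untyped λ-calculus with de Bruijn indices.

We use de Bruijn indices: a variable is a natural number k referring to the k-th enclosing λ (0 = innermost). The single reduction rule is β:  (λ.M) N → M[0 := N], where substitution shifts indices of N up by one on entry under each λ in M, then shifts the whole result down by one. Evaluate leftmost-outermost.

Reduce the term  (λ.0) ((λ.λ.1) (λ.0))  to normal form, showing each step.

  start: (λ.0) ((λ.λ.1) (λ.0))
  [1] (λ.λ.1) (λ.0)
  [2] λ.λ.0

Answer: normal form = λ.λ.0  (in 2 steps)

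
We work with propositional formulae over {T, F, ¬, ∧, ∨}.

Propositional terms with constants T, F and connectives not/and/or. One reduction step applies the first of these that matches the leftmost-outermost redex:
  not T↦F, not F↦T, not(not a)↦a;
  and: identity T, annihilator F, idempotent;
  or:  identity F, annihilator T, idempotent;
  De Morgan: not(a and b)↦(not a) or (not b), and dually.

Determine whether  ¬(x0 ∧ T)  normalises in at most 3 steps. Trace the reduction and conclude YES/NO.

  start: ¬(x0 ∧ T)
  step 1: ¬x0 ∨ ¬T
  step 2: ¬x0 ∨ F
  step 3: ¬x0

Answer: YES — reaches normal form ¬x0 in 3 ≤ 3 steps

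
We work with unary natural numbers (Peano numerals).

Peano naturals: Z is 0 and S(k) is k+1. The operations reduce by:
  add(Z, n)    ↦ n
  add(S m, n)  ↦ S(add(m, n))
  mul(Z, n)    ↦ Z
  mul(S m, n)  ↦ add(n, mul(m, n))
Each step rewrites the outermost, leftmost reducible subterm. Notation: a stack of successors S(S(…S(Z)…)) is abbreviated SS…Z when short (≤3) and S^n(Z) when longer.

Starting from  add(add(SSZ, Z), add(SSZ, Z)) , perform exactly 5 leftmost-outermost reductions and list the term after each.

Answer: after 5 steps: S(S(add(Z, add(SSZ, Z))))

Reduction:
  start: add(add(SSZ, Z), add(SSZ, Z))
  step 1: add(S(add(SZ, Z)), add(SSZ, Z))
  step 2: S(add(add(SZ, Z), add(SSZ, Z)))
  step 3: S(add(S(add(Z, Z)), add(SSZ, Z)))
  step 4: S(S(add(add(Z, Z), add(SSZ, Z))))
  step 5: S(S(add(Z, add(SSZ, Z))))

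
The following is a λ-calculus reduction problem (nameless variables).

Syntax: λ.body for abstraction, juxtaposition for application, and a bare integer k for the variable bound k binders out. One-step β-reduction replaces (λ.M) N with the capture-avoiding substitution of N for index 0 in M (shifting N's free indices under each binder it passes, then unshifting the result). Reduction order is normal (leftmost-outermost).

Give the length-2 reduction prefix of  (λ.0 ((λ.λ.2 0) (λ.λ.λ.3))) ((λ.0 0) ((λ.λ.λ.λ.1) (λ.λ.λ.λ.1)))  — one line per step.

Answer: after 2 steps: (λ.λ.λ.λ.1) (λ.λ.λ.λ.1) ((λ.λ.λ.λ.1) (λ.λ.λ.λ.1)) ((λ.λ.(λ.0 0) ((λ.λ.λ.λ.1) (λ.λ.λ.λ.1)) 0) (λ.λ.λ.(λ.0 0) ((λ.λ.λ.λ.1) (λ.λ.λ.λ.1))))

Reduction:
  start: (λ.0 ((λ.λ.2 0) (λ.λ.λ.3))) ((λ.0 0) ((λ.λ.λ.λ.1) (λ.λ.λ.λ.1)))
  step 1: (λ.0 0) ((λ.λ.λ.λ.1) (λ.λ.λ.λ.1)) ((λ.λ.(λ.0 0) ((λ.λ.λ.λ.1) (λ.λ.λ.λ.1)) 0) (λ.λ.λ.(λ.0 0) ((λ.λ.λ.λ.1) (λ.λ.λ.λ.1))))
  step 2: (λ.λ.λ.λ.1) (λ.λ.λ.λ.1) ((λ.λ.λ.λ.1) (λ.λ.λ.λ.1)) ((λ.λ.(λ.0 0) ((λ.λ.λ.λ.1) (λ.λ.λ.λ.1)) 0) (λ.λ.λ.(λ.0 0) ((λ.λ.λ.λ.1) (λ.λ.λ.λ.1))))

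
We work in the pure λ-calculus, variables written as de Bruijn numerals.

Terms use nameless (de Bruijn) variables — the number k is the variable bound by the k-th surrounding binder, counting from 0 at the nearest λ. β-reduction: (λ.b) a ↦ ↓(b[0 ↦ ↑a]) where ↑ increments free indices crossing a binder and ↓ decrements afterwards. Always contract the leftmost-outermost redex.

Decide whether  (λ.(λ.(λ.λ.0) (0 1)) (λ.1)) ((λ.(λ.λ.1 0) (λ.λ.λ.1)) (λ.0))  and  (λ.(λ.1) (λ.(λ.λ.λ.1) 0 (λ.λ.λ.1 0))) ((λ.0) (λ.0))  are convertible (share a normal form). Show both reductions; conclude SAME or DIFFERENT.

Answer: SAME — A ⇓ λ.0, B ⇓ λ.0

Working:
Term A:
  start: (λ.(λ.(λ.λ.0) (0 1)) (λ.1)) ((λ.(λ.λ.1 0) (λ.λ.λ.1)) (λ.0))
  →1  (λ.(λ.λ.0) (0 ((λ.(λ.λ.1 0) (λ.λ.λ.1)) (λ.0)))) (λ.(λ.(λ.λ.1 0) (λ.λ.λ.1)) (λ.0))
  →2  (λ.λ.0) ((λ.(λ.(λ.λ.1 0) (λ.λ.λ.1)) (λ.0)) ((λ.(λ.λ.1 0) (λ.λ.λ.1)) (λ.0)))
  →3  λ.0

Term B:
  start: (λ.(λ.1) (λ.(λ.λ.λ.1) 0 (λ.λ.λ.1 0))) ((λ.0) (λ.0))
  →1  (λ.(λ.0) (λ.0)) (λ.(λ.λ.λ.1) 0 (λ.λ.λ.1 0))
  →2  (λ.0) (λ.0)
  →3  λ.0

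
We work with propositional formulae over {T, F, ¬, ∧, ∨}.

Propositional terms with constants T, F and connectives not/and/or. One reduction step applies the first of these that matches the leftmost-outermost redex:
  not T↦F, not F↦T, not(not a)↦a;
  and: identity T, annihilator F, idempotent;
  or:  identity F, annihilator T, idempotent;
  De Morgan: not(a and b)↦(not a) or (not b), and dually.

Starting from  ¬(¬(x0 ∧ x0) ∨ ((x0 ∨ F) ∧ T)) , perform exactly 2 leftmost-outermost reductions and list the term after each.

  start: ¬(¬(x0 ∧ x0) ∨ ((x0 ∨ F) ∧ T))
  →1  ¬¬(x0 ∧ x0) ∧ ¬((x0 ∨ F) ∧ T)
  →2  (x0 ∧ x0) ∧ ¬((x0 ∨ F) ∧ T)

Answer: after 2 steps: (x0 ∧ x0) ∧ ¬((x0 ∨ F) ∧ T)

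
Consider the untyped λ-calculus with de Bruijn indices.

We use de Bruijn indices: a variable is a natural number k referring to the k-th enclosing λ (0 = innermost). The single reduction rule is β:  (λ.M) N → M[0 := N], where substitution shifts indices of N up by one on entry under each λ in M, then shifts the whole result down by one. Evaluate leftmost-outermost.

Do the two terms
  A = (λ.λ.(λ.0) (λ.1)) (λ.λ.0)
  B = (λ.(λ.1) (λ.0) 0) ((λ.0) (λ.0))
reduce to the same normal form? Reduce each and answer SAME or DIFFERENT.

Answer: DIFFERENT — A ⇓ λ.λ.1, B ⇓ λ.0

Reduction:
Term A:
  start: (λ.λ.(λ.0) (λ.1)) (λ.λ.0)
  →1  λ.(λ.0) (λ.1)
  →2  λ.λ.1

Term B:
  start: (λ.(λ.1) (λ.0) 0) ((λ.0) (λ.0))
  →1  (λ.(λ.0) (λ.0)) (λ.0) ((λ.0) (λ.0))
  →2  (λ.0) (λ.0) ((λ.0) (λ.0))
  →3  (λ.0) ((λ.0) (λ.0))
  →4  (λ.0) (λ.0)
  →5  λ.0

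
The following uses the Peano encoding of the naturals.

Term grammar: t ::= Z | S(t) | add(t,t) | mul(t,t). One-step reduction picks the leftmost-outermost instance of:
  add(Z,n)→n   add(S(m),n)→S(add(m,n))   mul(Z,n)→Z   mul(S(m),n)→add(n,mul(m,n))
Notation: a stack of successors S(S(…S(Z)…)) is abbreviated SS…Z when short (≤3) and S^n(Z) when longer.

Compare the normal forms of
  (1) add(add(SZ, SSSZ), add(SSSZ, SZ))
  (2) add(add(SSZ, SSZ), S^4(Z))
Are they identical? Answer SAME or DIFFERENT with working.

Term A:
  start: add(add(SZ, SSSZ), add(SSSZ, SZ))
  →1  add(S(add(Z, SSSZ)), add(SSSZ, SZ))
  →2  S(add(add(Z, SSSZ), add(SSSZ, SZ)))
  →3  S(add(SSSZ, add(SSSZ, SZ)))
  →4  S(S(add(SSZ, add(SSSZ, SZ))))
  →5  S(S(S(add(SZ, add(SSSZ, SZ)))))
  →6  S(S(S(S(add(Z, add(SSSZ, SZ))))))
  →7  S(S(S(S(add(SSSZ, SZ)))))
  →8  S(S(S(S(S(add(SSZ, SZ))))))
  →9  S(S(S(S(S(S(add(SZ, SZ)))))))
  →10  S(S(S(S(S(S(S(add(Z, SZ))))))))
  →11  S^8(Z)

Term B:
  start: add(add(SSZ, SSZ), S^4(Z))
  →1  add(S(add(SZ, SSZ)), S^4(Z))
  →2  S(add(add(SZ, SSZ), S^4(Z)))
  →3  S(add(S(add(Z, SSZ)), S^4(Z)))
  →4  S(S(add(add(Z, SSZ), S^4(Z))))
  →5  S(S(add(SSZ, S^4(Z))))
  →6  S(S(S(add(SZ, S^4(Z)))))
  →7  S(S(S(S(add(Z, S^4(Z))))))
  →8  S^8(Z)

Answer: SAME — A ⇓ S^8(Z), B ⇓ S^8(Z)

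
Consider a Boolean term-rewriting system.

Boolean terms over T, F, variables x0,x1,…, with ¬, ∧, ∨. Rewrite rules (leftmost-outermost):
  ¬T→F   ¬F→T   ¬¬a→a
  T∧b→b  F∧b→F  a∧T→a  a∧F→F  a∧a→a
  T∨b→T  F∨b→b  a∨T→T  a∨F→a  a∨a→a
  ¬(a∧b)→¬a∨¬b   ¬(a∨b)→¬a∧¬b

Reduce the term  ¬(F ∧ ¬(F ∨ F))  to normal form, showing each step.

Answer: normal form = T  (in 3 steps)

Reduction:
  start: ¬(F ∧ ¬(F ∨ F))
  [1] ¬F ∨ ¬¬(F ∨ F)
  [2] T ∨ ¬¬(F ∨ F)
  [3] T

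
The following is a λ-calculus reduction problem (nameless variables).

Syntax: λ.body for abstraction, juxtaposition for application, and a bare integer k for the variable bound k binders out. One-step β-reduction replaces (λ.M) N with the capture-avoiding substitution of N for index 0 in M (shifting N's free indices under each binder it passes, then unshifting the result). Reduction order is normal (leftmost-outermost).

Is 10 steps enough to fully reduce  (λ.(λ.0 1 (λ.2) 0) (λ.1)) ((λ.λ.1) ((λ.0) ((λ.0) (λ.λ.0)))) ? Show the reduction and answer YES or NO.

Answer: YES — reaches normal form λ.0 in 8 ≤ 10 steps

Derivation:
  start: (λ.(λ.0 1 (λ.2) 0) (λ.1)) ((λ.λ.1) ((λ.0) ((λ.0) (λ.λ.0))))
  step 1: (λ.0 ((λ.λ.1) ((λ.0) ((λ.0) (λ.λ.0)))) (λ.(λ.λ.1) ((λ.0) ((λ.0) (λ.λ.0)))) 0) (λ.(λ.λ.1) ((λ.0) ((λ.0) (λ.λ.0))))
  step 2: (λ.(λ.λ.1) ((λ.0) ((λ.0) (λ.λ.0)))) ((λ.λ.1) ((λ.0) ((λ.0) (λ.λ.0)))) (λ.(λ.λ.1) ((λ.0) ((λ.0) (λ.λ.0)))) (λ.(λ.λ.1) ((λ.0) ((λ.0) (λ.λ.0))))
  step 3: (λ.λ.1) ((λ.0) ((λ.0) (λ.λ.0))) (λ.(λ.λ.1) ((λ.0) ((λ.0) (λ.λ.0)))) (λ.(λ.λ.1) ((λ.0) ((λ.0) (λ.λ.0))))
  step 4: (λ.(λ.0) ((λ.0) (λ.λ.0))) (λ.(λ.λ.1) ((λ.0) ((λ.0) (λ.λ.0)))) (λ.(λ.λ.1) ((λ.0) ((λ.0) (λ.λ.0))))
  step 5: (λ.0) ((λ.0) (λ.λ.0)) (λ.(λ.λ.1) ((λ.0) ((λ.0) (λ.λ.0))))
  step 6: (λ.0) (λ.λ.0) (λ.(λ.λ.1) ((λ.0) ((λ.0) (λ.λ.0))))
  step 7: (λ.λ.0) (λ.(λ.λ.1) ((λ.0) ((λ.0) (λ.λ.0))))
  step 8: λ.0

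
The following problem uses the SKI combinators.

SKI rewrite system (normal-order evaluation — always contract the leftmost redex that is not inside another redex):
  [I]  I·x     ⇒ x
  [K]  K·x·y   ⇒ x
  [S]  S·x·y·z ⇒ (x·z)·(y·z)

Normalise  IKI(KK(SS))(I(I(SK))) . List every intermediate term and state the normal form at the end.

  start: IKI(KK(SS))(I(I(SK)))
  step 1: KI(KK(SS))(I(I(SK)))
  step 2: I(I(I(SK)))
  step 3: I(I(SK))
  step 4: I(SK)
  step 5: SK

Answer: normal form = SK  (in 5 steps)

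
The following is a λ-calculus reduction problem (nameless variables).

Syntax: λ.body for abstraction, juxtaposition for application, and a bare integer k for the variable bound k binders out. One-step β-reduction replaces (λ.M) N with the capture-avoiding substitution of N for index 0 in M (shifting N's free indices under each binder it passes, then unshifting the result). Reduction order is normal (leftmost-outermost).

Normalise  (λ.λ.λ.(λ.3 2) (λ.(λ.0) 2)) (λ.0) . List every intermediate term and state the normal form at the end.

Answer: normal form = λ.λ.1  (in 3 steps)

Working:
  start: (λ.λ.λ.(λ.3 2) (λ.(λ.0) 2)) (λ.0)
  step 1: λ.λ.(λ.(λ.0) 2) (λ.(λ.0) 2)
  step 2: λ.λ.(λ.0) 1
  step 3: λ.λ.1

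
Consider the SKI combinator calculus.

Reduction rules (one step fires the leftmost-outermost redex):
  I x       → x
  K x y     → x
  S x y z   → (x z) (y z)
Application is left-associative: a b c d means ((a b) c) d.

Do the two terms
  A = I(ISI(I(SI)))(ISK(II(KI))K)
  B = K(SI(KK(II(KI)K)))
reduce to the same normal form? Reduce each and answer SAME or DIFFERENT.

Term A:
  start: I(ISI(I(SI)))(ISK(II(KI))K)
  [1] ISI(I(SI))(ISK(II(KI))K)
  [2] SI(I(SI))(ISK(II(KI))K)
  [3] I(ISK(II(KI))K)(I(SI)(ISK(II(KI))K))
  [4] ISK(II(KI))K(I(SI)(ISK(II(KI))K))
  [5] SK(II(KI))K(I(SI)(ISK(II(KI))K))
  [6] KK(II(KI)K)(I(SI)(ISK(II(KI))K))
  [7] K(I(SI)(ISK(II(KI))K))
  [8] K(SI(ISK(II(KI))K))
  [9] K(SI(SK(II(KI))K))
  [10] K(SI(KK(II(KI)K)))
  [11] K(SIK)

Term B:
  start: K(SI(KK(II(KI)K)))
  [1] K(SIK)

Answer: SAME — A ⇓ K(SIK), B ⇓ K(SIK)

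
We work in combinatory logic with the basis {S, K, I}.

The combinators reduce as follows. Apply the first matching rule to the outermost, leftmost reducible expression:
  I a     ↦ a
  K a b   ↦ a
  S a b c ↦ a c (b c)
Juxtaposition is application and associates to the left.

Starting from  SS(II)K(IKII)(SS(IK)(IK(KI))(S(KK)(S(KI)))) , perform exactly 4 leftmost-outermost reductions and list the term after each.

  start: SS(II)K(IKII)(SS(IK)(IK(KI))(S(KK)(S(KI))))
  →1  SK(IIK)(IKII)(SS(IK)(IK(KI))(S(KK)(S(KI))))
  →2  K(IKII)(IIK(IKII))(SS(IK)(IK(KI))(S(KK)(S(KI))))
  →3  IKII(SS(IK)(IK(KI))(S(KK)(S(KI))))
  →4  KII(SS(IK)(IK(KI))(S(KK)(S(KI))))

Answer: after 4 steps: KII(SS(IK)(IK(KI))(S(KK)(S(KI))))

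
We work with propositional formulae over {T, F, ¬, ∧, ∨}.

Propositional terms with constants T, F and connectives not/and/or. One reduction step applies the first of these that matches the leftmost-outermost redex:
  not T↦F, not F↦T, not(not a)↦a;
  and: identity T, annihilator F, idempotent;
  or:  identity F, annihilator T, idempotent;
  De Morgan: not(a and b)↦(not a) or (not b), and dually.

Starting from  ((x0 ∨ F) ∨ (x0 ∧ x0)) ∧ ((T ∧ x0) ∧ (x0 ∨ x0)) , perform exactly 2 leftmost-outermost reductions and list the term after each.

  start: ((x0 ∨ F) ∨ (x0 ∧ x0)) ∧ ((T ∧ x0) ∧ (x0 ∨ x0))
  →1  (x0 ∨ (x0 ∧ x0)) ∧ ((T ∧ x0) ∧ (x0 ∨ x0))
  →2  (x0 ∨ x0) ∧ ((T ∧ x0) ∧ (x0 ∨ x0))

Answer: after 2 steps: (x0 ∨ x0) ∧ ((T ∧ x0) ∧ (x0 ∨ x0))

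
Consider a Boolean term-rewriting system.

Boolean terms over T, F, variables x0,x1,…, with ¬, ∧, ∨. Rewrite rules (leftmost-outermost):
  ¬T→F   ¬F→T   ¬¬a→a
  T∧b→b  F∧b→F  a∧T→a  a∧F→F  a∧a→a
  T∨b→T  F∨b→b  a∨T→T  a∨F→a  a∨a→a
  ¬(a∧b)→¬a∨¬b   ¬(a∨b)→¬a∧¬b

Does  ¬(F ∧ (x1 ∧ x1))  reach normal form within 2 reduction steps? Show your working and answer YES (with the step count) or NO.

  start: ¬(F ∧ (x1 ∧ x1))
  →1  ¬F ∨ ¬(x1 ∧ x1)
  →2  T ∨ ¬(x1 ∧ x1)

Answer: NO — after 2 steps the term is T ∨ ¬(x1 ∧ x1), not yet normal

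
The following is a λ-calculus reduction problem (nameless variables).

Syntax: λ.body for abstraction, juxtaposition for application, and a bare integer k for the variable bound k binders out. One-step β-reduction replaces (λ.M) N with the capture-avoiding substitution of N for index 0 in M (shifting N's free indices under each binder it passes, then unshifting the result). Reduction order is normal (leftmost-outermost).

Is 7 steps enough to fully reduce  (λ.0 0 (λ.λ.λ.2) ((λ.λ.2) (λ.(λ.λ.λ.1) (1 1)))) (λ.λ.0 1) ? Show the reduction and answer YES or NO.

Answer: YES — reaches normal form λ.λ.λ.0 1 in 5 ≤ 7 steps

Reduction:
  start: (λ.0 0 (λ.λ.λ.2) ((λ.λ.2) (λ.(λ.λ.λ.1) (1 1)))) (λ.λ.0 1)
  →1  (λ.λ.0 1) (λ.λ.0 1) (λ.λ.λ.2) ((λ.λ.λ.λ.0 1) (λ.(λ.λ.λ.1) ((λ.λ.0 1) (λ.λ.0 1))))
  →2  (λ.0 (λ.λ.0 1)) (λ.λ.λ.2) ((λ.λ.λ.λ.0 1) (λ.(λ.λ.λ.1) ((λ.λ.0 1) (λ.λ.0 1))))
  →3  (λ.λ.λ.2) (λ.λ.0 1) ((λ.λ.λ.λ.0 1) (λ.(λ.λ.λ.1) ((λ.λ.0 1) (λ.λ.0 1))))
  →4  (λ.λ.λ.λ.0 1) ((λ.λ.λ.λ.0 1) (λ.(λ.λ.λ.1) ((λ.λ.0 1) (λ.λ.0 1))))
  →5  λ.λ.λ.0 1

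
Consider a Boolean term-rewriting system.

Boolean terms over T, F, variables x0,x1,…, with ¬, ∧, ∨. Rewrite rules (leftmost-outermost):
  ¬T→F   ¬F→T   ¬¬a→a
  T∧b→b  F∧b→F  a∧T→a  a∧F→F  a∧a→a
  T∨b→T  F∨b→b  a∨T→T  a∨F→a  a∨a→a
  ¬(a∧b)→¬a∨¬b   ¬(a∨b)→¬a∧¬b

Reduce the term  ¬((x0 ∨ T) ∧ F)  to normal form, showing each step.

  start: ¬((x0 ∨ T) ∧ F)
  [1] ¬(x0 ∨ T) ∨ ¬F
  [2] (¬x0 ∧ ¬T) ∨ ¬F
  [3] (¬x0 ∧ F) ∨ ¬F
  [4] F ∨ ¬F
  [5] ¬F
  [6] T

Answer: normal form = T  (in 6 steps)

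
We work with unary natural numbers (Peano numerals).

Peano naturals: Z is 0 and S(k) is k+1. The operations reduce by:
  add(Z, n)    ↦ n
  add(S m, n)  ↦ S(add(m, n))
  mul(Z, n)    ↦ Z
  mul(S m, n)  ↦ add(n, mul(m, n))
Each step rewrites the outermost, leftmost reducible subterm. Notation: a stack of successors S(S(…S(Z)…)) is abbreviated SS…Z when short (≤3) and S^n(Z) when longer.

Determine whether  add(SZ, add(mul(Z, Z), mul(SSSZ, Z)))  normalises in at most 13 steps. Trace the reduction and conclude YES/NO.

  start: add(SZ, add(mul(Z, Z), mul(SSSZ, Z)))
  step 1: S(add(Z, add(mul(Z, Z), mul(SSSZ, Z))))
  step 2: S(add(mul(Z, Z), mul(SSSZ, Z)))
  step 3: S(add(Z, mul(SSSZ, Z)))
  step 4: S(mul(SSSZ, Z))
  step 5: S(add(Z, mul(SSZ, Z)))
  step 6: S(mul(SSZ, Z))
  step 7: S(add(Z, mul(SZ, Z)))
  step 8: S(mul(SZ, Z))
  step 9: S(add(Z, mul(Z, Z)))
  step 10: S(mul(Z, Z))
  step 11: SZ

Answer: YES — reaches normal form SZ in 11 ≤ 13 steps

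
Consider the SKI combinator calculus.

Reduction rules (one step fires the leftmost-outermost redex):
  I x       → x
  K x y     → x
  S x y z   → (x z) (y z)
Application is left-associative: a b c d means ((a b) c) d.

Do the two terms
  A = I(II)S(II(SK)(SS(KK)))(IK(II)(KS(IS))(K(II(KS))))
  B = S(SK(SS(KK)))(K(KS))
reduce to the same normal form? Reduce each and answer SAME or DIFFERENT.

Answer: SAME — A ⇓ S(SK(SS(KK)))(K(KS)), B ⇓ S(SK(SS(KK)))(K(KS))

Derivation:
Term A:
  start: I(II)S(II(SK)(SS(KK)))(IK(II)(KS(IS))(K(II(KS))))
  →1  IIS(II(SK)(SS(KK)))(IK(II)(KS(IS))(K(II(KS))))
  →2  IS(II(SK)(SS(KK)))(IK(II)(KS(IS))(K(II(KS))))
  →3  S(II(SK)(SS(KK)))(IK(II)(KS(IS))(K(II(KS))))
  →4  S(I(SK)(SS(KK)))(IK(II)(KS(IS))(K(II(KS))))
  →5  S(SK(SS(KK)))(IK(II)(KS(IS))(K(II(KS))))
  →6  S(SK(SS(KK)))(K(II)(KS(IS))(K(II(KS))))
  →7  S(SK(SS(KK)))(II(K(II(KS))))
  →8  S(SK(SS(KK)))(I(K(II(KS))))
  →9  S(SK(SS(KK)))(K(II(KS)))
  →10  S(SK(SS(KK)))(K(I(KS)))
  →11  S(SK(SS(KK)))(K(KS))

Term B:
  start: S(SK(SS(KK)))(K(KS))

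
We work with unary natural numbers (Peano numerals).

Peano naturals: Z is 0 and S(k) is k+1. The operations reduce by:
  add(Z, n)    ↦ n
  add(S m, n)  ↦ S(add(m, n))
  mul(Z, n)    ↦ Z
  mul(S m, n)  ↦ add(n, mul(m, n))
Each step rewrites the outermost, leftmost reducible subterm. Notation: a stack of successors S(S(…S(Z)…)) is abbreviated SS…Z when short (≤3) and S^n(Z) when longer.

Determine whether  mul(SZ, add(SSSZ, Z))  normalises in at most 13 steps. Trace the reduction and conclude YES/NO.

Answer: YES — reaches normal form SSSZ in 10 ≤ 13 steps

Derivation:
  start: mul(SZ, add(SSSZ, Z))
  →1  add(add(SSSZ, Z), mul(Z, add(SSSZ, Z)))
  →2  add(S(add(SSZ, Z)), mul(Z, add(SSSZ, Z)))
  →3  S(add(add(SSZ, Z), mul(Z, add(SSSZ, Z))))
  →4  S(add(S(add(SZ, Z)), mul(Z, add(SSSZ, Z))))
  →5  S(S(add(add(SZ, Z), mul(Z, add(SSSZ, Z)))))
  →6  S(S(add(S(add(Z, Z)), mul(Z, add(SSSZ, Z)))))
  →7  S(S(S(add(add(Z, Z), mul(Z, add(SSSZ, Z))))))
  →8  S(S(S(add(Z, mul(Z, add(SSSZ, Z))))))
  →9  S(S(S(mul(Z, add(SSSZ, Z)))))
  →10  SSSZ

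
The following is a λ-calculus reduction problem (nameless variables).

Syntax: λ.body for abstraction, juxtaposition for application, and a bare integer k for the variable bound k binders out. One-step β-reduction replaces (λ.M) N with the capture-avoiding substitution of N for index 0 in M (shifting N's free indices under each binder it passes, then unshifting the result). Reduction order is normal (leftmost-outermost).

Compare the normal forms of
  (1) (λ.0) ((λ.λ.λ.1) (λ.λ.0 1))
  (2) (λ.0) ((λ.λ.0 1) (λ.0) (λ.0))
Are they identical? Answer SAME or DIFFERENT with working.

Term A:
  start: (λ.0) ((λ.λ.λ.1) (λ.λ.0 1))
  [1] (λ.λ.λ.1) (λ.λ.0 1)
  [2] λ.λ.1

Term B:
  start: (λ.0) ((λ.λ.0 1) (λ.0) (λ.0))
  [1] (λ.λ.0 1) (λ.0) (λ.0)
  [2] (λ.0 (λ.0)) (λ.0)
  [3] (λ.0) (λ.0)
  [4] λ.0

Answer: DIFFERENT — A ⇓ λ.λ.1, B ⇓ λ.0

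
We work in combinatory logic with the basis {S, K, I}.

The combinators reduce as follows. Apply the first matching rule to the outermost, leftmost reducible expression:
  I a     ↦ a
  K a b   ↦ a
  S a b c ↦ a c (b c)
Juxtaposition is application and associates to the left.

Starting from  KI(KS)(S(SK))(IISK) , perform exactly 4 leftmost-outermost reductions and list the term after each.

  start: KI(KS)(S(SK))(IISK)
  step 1: I(S(SK))(IISK)
  step 2: S(SK)(IISK)
  step 3: S(SK)(ISK)
  step 4: S(SK)(SK)

Answer: after 4 steps: S(SK)(SK)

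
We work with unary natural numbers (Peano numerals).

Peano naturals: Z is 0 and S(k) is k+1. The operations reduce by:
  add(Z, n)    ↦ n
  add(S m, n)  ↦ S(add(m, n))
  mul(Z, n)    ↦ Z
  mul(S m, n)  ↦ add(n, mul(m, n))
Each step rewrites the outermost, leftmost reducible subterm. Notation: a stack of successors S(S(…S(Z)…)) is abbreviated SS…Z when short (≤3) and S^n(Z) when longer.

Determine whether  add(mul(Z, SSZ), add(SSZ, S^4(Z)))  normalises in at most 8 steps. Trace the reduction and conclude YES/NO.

Answer: YES — reaches normal form S^6(Z) in 5 ≤ 8 steps

Reduction:
  start: add(mul(Z, SSZ), add(SSZ, S^4(Z)))
  [1] add(Z, add(SSZ, S^4(Z)))
  [2] add(SSZ, S^4(Z))
  [3] S(add(SZ, S^4(Z)))
  [4] S(S(add(Z, S^4(Z))))
  [5] S^6(Z)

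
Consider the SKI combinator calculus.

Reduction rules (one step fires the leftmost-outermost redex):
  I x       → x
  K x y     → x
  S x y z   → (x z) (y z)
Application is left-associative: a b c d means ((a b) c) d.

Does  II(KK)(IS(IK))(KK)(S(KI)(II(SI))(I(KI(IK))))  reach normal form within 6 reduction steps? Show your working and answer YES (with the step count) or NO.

Answer: YES — reaches normal form KK in 4 ≤ 6 steps

Derivation:
  start: II(KK)(IS(IK))(KK)(S(KI)(II(SI))(I(KI(IK))))
  →1  I(KK)(IS(IK))(KK)(S(KI)(II(SI))(I(KI(IK))))
  →2  KK(IS(IK))(KK)(S(KI)(II(SI))(I(KI(IK))))
  →3  K(KK)(S(KI)(II(SI))(I(KI(IK))))
  →4  KK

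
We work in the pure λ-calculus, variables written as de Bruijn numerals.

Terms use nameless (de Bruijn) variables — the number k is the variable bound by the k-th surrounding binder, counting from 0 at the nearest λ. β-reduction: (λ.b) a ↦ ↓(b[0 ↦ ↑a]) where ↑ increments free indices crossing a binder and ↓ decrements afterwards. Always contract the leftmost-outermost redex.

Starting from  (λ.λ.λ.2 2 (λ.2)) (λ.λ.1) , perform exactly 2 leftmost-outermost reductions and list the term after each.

Answer: after 2 steps: λ.λ.(λ.λ.λ.1) (λ.2)

Reduction:
  start: (λ.λ.λ.2 2 (λ.2)) (λ.λ.1)
  →1  λ.λ.(λ.λ.1) (λ.λ.1) (λ.2)
  →2  λ.λ.(λ.λ.λ.1) (λ.2)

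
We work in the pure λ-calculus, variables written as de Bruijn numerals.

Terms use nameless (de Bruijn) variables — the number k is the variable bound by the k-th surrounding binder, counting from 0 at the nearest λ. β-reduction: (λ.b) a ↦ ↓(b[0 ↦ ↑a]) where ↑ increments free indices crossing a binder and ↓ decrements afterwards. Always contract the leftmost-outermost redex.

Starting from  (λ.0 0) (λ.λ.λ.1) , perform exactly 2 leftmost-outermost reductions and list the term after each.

  start: (λ.0 0) (λ.λ.λ.1)
  →1  (λ.λ.λ.1) (λ.λ.λ.1)
  →2  λ.λ.1

Answer: after 2 steps: λ.λ.1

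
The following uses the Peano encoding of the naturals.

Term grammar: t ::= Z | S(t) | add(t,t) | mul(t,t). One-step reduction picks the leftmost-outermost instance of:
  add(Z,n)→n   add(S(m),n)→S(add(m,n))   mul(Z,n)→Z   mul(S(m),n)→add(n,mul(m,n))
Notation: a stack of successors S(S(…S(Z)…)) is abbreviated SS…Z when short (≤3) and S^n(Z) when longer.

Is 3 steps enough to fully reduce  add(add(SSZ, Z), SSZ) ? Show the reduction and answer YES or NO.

Answer: NO — after 3 steps the term is S(add(S(add(Z, Z)), SSZ)), not yet normal

Working:
  start: add(add(SSZ, Z), SSZ)
  →1  add(S(add(SZ, Z)), SSZ)
  →2  S(add(add(SZ, Z), SSZ))
  →3  S(add(S(add(Z, Z)), SSZ))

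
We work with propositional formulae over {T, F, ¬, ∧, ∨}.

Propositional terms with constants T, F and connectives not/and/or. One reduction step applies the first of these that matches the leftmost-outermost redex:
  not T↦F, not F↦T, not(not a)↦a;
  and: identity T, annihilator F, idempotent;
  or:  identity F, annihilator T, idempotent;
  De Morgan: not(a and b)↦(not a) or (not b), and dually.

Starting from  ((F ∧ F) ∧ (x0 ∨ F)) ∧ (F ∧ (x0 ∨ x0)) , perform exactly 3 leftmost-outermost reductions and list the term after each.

Answer: after 3 steps: F

Working:
  start: ((F ∧ F) ∧ (x0 ∨ F)) ∧ (F ∧ (x0 ∨ x0))
  [1] (F ∧ (x0 ∨ F)) ∧ (F ∧ (x0 ∨ x0))
  [2] F ∧ (F ∧ (x0 ∨ x0))
  [3] F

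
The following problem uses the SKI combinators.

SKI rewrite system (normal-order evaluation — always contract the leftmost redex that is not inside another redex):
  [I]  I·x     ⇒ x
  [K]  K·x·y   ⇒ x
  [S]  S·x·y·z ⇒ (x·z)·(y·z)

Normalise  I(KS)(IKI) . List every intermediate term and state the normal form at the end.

  start: I(KS)(IKI)
  [1] KS(IKI)
  [2] S

Answer: normal form = S  (in 2 steps)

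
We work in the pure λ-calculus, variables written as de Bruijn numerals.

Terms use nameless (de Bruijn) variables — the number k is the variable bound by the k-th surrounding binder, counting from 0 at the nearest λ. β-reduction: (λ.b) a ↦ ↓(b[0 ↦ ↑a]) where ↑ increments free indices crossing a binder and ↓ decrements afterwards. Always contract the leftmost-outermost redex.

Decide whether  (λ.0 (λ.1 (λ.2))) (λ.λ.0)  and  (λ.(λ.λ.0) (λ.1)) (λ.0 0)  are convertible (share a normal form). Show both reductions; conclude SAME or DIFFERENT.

Term A:
  start: (λ.0 (λ.1 (λ.2))) (λ.λ.0)
  step 1: (λ.λ.0) (λ.(λ.λ.0) (λ.λ.λ.0))
  step 2: λ.0

Term B:
  start: (λ.(λ.λ.0) (λ.1)) (λ.0 0)
  step 1: (λ.λ.0) (λ.λ.0 0)
  step 2: λ.0

Answer: SAME — A ⇓ λ.0, B ⇓ λ.0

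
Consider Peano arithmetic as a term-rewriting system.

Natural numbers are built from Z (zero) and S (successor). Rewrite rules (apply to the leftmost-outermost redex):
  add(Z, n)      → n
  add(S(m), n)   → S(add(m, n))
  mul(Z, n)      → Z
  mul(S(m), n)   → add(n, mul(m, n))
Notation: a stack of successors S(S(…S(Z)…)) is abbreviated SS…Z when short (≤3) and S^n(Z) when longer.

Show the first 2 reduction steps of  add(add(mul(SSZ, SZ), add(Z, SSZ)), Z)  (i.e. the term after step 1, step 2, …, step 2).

  start: add(add(mul(SSZ, SZ), add(Z, SSZ)), Z)
  →1  add(add(add(SZ, mul(SZ, SZ)), add(Z, SSZ)), Z)
  →2  add(add(S(add(Z, mul(SZ, SZ))), add(Z, SSZ)), Z)

Answer: after 2 steps: add(add(S(add(Z, mul(SZ, SZ))), add(Z, SSZ)), Z)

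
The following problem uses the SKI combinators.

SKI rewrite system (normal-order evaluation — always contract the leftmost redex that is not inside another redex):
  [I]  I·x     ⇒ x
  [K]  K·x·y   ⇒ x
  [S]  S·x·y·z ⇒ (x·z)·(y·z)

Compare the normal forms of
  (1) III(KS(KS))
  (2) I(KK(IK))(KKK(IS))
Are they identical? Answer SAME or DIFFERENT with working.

Term A:
  start: III(KS(KS))
  →1  II(KS(KS))
  →2  I(KS(KS))
  →3  KS(KS)
  →4  S

Term B:
  start: I(KK(IK))(KKK(IS))
  →1  KK(IK)(KKK(IS))
  →2  K(KKK(IS))
  →3  K(K(IS))
  →4  K(KS)

Answer: DIFFERENT — A ⇓ S, B ⇓ K(KS)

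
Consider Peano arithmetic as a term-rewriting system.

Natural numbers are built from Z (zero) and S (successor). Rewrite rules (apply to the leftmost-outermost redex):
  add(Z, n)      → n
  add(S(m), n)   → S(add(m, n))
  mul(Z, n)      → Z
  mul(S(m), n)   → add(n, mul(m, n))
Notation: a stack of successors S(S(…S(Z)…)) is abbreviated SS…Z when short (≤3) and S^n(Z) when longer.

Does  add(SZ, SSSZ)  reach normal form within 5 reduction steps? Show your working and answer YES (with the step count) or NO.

Answer: YES — reaches normal form S^4(Z) in 2 ≤ 5 steps

Reduction:
  start: add(SZ, SSSZ)
  [1] S(add(Z, SSSZ))
  [2] S^4(Z)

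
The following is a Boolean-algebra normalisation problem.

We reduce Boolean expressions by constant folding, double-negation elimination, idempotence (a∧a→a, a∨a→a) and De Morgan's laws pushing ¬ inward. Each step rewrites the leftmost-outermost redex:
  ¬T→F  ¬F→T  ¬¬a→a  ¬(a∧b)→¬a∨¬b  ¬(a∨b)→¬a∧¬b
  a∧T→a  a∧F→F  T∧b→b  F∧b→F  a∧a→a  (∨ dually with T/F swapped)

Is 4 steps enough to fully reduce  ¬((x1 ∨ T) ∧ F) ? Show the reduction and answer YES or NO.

Answer: NO — after 4 steps the term is F ∨ ¬F, not yet normal

Working:
  start: ¬((x1 ∨ T) ∧ F)
  [1] ¬(x1 ∨ T) ∨ ¬F
  [2] (¬x1 ∧ ¬T) ∨ ¬F
  [3] (¬x1 ∧ F) ∨ ¬F
  [4] F ∨ ¬F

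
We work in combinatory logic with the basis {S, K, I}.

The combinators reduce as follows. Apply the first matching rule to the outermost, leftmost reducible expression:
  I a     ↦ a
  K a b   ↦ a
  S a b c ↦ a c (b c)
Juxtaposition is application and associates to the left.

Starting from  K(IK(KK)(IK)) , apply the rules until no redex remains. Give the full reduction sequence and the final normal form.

  start: K(IK(KK)(IK))
  step 1: K(K(KK)(IK))
  step 2: K(KK)

Answer: normal form = K(KK)  (in 2 steps)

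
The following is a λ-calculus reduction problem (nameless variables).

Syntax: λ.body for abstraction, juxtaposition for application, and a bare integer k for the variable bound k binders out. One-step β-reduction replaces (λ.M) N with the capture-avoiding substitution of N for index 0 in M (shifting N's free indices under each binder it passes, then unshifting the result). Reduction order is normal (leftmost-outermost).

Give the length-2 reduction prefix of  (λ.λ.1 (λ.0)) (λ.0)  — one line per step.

  start: (λ.λ.1 (λ.0)) (λ.0)
  step 1: λ.(λ.0) (λ.0)
  step 2: λ.λ.0

Answer: after 2 steps: λ.λ.0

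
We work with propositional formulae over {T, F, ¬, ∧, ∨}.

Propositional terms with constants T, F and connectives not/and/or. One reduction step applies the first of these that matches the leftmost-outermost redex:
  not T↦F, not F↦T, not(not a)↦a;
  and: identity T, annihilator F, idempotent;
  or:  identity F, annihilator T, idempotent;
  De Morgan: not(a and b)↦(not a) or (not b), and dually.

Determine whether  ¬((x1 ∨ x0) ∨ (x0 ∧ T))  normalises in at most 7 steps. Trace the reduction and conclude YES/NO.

Answer: YES — reaches normal form (¬x1 ∧ ¬x0) ∧ ¬x0 in 5 ≤ 7 steps

Working:
  start: ¬((x1 ∨ x0) ∨ (x0 ∧ T))
  →1  ¬(x1 ∨ x0) ∧ ¬(x0 ∧ T)
  →2  (¬x1 ∧ ¬x0) ∧ ¬(x0 ∧ T)
  →3  (¬x1 ∧ ¬x0) ∧ (¬x0 ∨ ¬T)
  →4  (¬x1 ∧ ¬x0) ∧ (¬x0 ∨ F)
  →5  (¬x1 ∧ ¬x0) ∧ ¬x0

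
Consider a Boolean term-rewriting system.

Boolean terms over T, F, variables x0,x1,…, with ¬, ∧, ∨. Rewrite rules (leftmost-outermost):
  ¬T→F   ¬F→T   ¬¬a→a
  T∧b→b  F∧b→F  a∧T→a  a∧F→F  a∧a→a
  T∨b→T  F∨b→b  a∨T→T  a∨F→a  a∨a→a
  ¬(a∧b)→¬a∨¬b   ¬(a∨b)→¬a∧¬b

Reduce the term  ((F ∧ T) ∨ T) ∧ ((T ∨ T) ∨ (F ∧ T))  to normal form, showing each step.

Answer: normal form = T  (in 4 steps)

Derivation:
  start: ((F ∧ T) ∨ T) ∧ ((T ∨ T) ∨ (F ∧ T))
  step 1: T ∧ ((T ∨ T) ∨ (F ∧ T))
  step 2: (T ∨ T) ∨ (F ∧ T)
  step 3: T ∨ (F ∧ T)
  step 4: T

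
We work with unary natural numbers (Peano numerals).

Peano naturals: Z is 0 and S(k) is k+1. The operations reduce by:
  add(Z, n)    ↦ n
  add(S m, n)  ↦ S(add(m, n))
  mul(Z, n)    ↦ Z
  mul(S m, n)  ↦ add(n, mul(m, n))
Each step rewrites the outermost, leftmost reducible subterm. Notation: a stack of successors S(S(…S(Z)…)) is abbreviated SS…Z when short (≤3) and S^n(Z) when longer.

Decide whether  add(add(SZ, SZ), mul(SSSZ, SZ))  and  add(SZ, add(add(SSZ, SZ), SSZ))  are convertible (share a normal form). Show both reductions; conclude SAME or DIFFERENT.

Term A:
  start: add(add(SZ, SZ), mul(SSSZ, SZ))
  →1  add(S(add(Z, SZ)), mul(SSSZ, SZ))
  →2  S(add(add(Z, SZ), mul(SSSZ, SZ)))
  →3  S(add(SZ, mul(SSSZ, SZ)))
  →4  S(S(add(Z, mul(SSSZ, SZ))))
  →5  S(S(mul(SSSZ, SZ)))
  →6  S(S(add(SZ, mul(SSZ, SZ))))
  →7  S(S(S(add(Z, mul(SSZ, SZ)))))
  →8  S(S(S(mul(SSZ, SZ))))
  →9  S(S(S(add(SZ, mul(SZ, SZ)))))
  →10  S(S(S(S(add(Z, mul(SZ, SZ))))))
  →11  S(S(S(S(mul(SZ, SZ)))))
  →12  S(S(S(S(add(SZ, mul(Z, SZ))))))
  →13  S(S(S(S(S(add(Z, mul(Z, SZ)))))))
  →14  S(S(S(S(S(mul(Z, SZ))))))
  →15  S^5(Z)

Term B:
  start: add(SZ, add(add(SSZ, SZ), SSZ))
  →1  S(add(Z, add(add(SSZ, SZ), SSZ)))
  →2  S(add(add(SSZ, SZ), SSZ))
  →3  S(add(S(add(SZ, SZ)), SSZ))
  →4  S(S(add(add(SZ, SZ), SSZ)))
  →5  S(S(add(S(add(Z, SZ)), SSZ)))
  →6  S(S(S(add(add(Z, SZ), SSZ))))
  →7  S(S(S(add(SZ, SSZ))))
  →8  S(S(S(S(add(Z, SSZ)))))
  →9  S^6(Z)

Answer: DIFFERENT — A ⇓ S^5(Z), B ⇓ S^6(Z)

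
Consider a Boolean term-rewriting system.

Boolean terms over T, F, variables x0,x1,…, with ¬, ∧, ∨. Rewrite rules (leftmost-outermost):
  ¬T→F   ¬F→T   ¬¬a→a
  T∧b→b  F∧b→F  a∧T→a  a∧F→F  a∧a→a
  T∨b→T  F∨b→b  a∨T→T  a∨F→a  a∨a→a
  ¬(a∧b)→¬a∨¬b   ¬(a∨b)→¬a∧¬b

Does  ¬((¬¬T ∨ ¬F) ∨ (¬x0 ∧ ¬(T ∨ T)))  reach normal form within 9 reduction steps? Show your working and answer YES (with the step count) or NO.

Answer: YES — reaches normal form F in 6 ≤ 9 steps

Derivation:
  start: ¬((¬¬T ∨ ¬F) ∨ (¬x0 ∧ ¬(T ∨ T)))
  →1  ¬(¬¬T ∨ ¬F) ∧ ¬(¬x0 ∧ ¬(T ∨ T))
  →2  (¬¬¬T ∧ ¬¬F) ∧ ¬(¬x0 ∧ ¬(T ∨ T))
  →3  (¬T ∧ ¬¬F) ∧ ¬(¬x0 ∧ ¬(T ∨ T))
  →4  (F ∧ ¬¬F) ∧ ¬(¬x0 ∧ ¬(T ∨ T))
  →5  F ∧ ¬(¬x0 ∧ ¬(T ∨ T))
  →6  F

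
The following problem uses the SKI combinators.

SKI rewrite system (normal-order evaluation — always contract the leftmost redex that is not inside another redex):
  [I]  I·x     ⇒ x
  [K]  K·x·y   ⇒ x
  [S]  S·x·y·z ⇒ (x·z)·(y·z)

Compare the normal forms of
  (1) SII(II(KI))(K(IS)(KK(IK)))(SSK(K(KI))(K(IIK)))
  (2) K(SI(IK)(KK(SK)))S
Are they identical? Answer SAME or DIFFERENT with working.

Term A:
  start: SII(II(KI))(K(IS)(KK(IK)))(SSK(K(KI))(K(IIK)))
  [1] I(II(KI))(I(II(KI)))(K(IS)(KK(IK)))(SSK(K(KI))(K(IIK)))
  [2] II(KI)(I(II(KI)))(K(IS)(KK(IK)))(SSK(K(KI))(K(IIK)))
  [3] I(KI)(I(II(KI)))(K(IS)(KK(IK)))(SSK(K(KI))(K(IIK)))
  [4] KI(I(II(KI)))(K(IS)(KK(IK)))(SSK(K(KI))(K(IIK)))
  [5] I(K(IS)(KK(IK)))(SSK(K(KI))(K(IIK)))
  [6] K(IS)(KK(IK))(SSK(K(KI))(K(IIK)))
  [7] IS(SSK(K(KI))(K(IIK)))
  [8] S(SSK(K(KI))(K(IIK)))
  [9] S(S(K(KI))(K(K(KI)))(K(IIK)))
  [10] S(K(KI)(K(IIK))(K(K(KI))(K(IIK))))
  [11] S(KI(K(K(KI))(K(IIK))))
  [12] SI

Term B:
  start: K(SI(IK)(KK(SK)))S
  [1] SI(IK)(KK(SK))
  [2] I(KK(SK))(IK(KK(SK)))
  [3] KK(SK)(IK(KK(SK)))
  [4] K(IK(KK(SK)))
  [5] K(K(KK(SK)))
  [6] K(KK)

Answer: DIFFERENT — A ⇓ SI, B ⇓ K(KK)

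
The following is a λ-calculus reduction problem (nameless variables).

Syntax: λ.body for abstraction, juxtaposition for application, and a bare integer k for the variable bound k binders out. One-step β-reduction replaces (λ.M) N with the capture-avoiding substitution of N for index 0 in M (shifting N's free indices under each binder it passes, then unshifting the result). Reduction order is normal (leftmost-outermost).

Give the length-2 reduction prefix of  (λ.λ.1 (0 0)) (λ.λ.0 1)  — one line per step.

  start: (λ.λ.1 (0 0)) (λ.λ.0 1)
  [1] λ.(λ.λ.0 1) (0 0)
  [2] λ.λ.0 (1 1)

Answer: after 2 steps: λ.λ.0 (1 1)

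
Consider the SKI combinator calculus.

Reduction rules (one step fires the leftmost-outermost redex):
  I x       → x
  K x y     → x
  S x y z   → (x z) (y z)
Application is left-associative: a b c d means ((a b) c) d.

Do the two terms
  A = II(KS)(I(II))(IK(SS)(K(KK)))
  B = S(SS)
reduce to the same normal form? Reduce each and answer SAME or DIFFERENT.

Term A:
  start: II(KS)(I(II))(IK(SS)(K(KK)))
  step 1: I(KS)(I(II))(IK(SS)(K(KK)))
  step 2: KS(I(II))(IK(SS)(K(KK)))
  step 3: S(IK(SS)(K(KK)))
  step 4: S(K(SS)(K(KK)))
  step 5: S(SS)

Term B:
  start: S(SS)

Answer: SAME — A ⇓ S(SS), B ⇓ S(SS)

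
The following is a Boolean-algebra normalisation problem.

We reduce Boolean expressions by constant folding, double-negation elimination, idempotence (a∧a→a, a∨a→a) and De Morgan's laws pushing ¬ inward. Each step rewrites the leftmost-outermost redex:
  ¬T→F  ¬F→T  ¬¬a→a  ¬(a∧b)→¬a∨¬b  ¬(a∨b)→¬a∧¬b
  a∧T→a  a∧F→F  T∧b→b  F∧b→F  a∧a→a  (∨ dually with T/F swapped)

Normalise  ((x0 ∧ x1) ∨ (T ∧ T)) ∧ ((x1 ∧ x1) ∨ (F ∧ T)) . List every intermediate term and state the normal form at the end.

Answer: normal form = x1  (in 6 steps)

Reduction:
  start: ((x0 ∧ x1) ∨ (T ∧ T)) ∧ ((x1 ∧ x1) ∨ (F ∧ T))
  →1  ((x0 ∧ x1) ∨ T) ∧ ((x1 ∧ x1) ∨ (F ∧ T))
  →2  T ∧ ((x1 ∧ x1) ∨ (F ∧ T))
  →3  (x1 ∧ x1) ∨ (F ∧ T)
  →4  x1 ∨ (F ∧ T)
  →5  x1 ∨ F
  →6  x1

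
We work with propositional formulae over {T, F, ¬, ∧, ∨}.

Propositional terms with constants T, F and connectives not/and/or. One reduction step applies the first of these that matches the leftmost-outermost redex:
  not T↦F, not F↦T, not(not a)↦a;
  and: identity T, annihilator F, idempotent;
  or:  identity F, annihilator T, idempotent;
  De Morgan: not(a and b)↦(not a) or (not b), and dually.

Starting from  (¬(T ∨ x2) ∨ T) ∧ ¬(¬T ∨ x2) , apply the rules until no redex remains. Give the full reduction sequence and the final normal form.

Answer: normal form = ¬x2  (in 5 steps)

Working:
  start: (¬(T ∨ x2) ∨ T) ∧ ¬(¬T ∨ x2)
  [1] T ∧ ¬(¬T ∨ x2)
  [2] ¬(¬T ∨ x2)
  [3] ¬¬T ∧ ¬x2
  [4] T ∧ ¬x2
  [5] ¬x2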